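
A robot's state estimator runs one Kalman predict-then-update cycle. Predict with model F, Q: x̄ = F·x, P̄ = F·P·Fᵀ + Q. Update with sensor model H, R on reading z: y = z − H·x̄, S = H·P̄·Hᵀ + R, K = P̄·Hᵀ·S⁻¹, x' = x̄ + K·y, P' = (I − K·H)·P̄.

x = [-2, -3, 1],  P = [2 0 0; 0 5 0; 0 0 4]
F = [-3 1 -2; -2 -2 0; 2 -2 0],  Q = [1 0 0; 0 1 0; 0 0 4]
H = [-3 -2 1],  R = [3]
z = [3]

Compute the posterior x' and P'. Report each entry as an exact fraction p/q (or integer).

x' = [-2885/619, 4942/619, 3014/619]
P' = [3444/619 -6354/619 -2814/619; -6354/619 15247/619 11276/619; -2814/619 11276/619 14332/619]

x̄ = F·x = [1, 10, 2]
P̄ = F·P·Fᵀ + Q = [40 2 -22; 2 29 12; -22 12 32]
y = z − H·x̄ = [24]
S = H·P̄·Hᵀ + R = [619]
K = P̄·Hᵀ·S⁻¹ = [-146/619; -52/619; 74/619]
x' = x̄ + K·y = [-2885/619, 4942/619, 3014/619]
P' = (I − K·H)·P̄ = [3444/619 -6354/619 -2814/619; -6354/619 15247/619 11276/619; -2814/619 11276/619 14332/619]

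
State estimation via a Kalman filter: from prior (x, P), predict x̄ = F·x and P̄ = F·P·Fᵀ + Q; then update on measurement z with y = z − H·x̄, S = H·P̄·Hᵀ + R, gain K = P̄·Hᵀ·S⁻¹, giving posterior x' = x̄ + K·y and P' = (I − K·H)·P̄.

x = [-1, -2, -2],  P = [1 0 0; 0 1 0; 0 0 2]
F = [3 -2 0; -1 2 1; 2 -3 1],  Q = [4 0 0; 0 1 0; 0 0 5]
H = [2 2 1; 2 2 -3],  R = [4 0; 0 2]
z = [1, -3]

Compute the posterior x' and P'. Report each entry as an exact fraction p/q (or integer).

x' = [5059/1571, -5384/1571, 1462/1571]
P' = [9171/1571 -8373/1571 548/1571; -8373/1571 8460/1571 -82/1571; 548/1571 -82/1571 572/1571]

x̄ = F·x = [1, -5, 2]
P̄ = F·P·Fᵀ + Q = [17 -7 12; -7 8 -6; 12 -6 20]
y = z − H·x̄ = [7, 11]
S = H·P̄·Hᵀ + R = [92 -40; -40 154]
K = P̄·Hᵀ·S⁻¹ = [536/1571 -24/1571; 23/1571 210/1571; 376/1571 -392/1571]
x' = x̄ + K·y = [5059/1571, -5384/1571, 1462/1571]
P' = (I − K·H)·P̄ = [9171/1571 -8373/1571 548/1571; -8373/1571 8460/1571 -82/1571; 548/1571 -82/1571 572/1571]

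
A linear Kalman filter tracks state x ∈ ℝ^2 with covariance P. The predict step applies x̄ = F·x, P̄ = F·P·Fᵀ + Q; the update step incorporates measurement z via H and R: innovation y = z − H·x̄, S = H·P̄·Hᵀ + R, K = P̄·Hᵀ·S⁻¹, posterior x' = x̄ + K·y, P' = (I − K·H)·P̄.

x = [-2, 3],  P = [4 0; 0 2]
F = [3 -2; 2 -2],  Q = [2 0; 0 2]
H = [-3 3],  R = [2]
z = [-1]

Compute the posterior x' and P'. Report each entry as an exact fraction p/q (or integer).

x̄ = F·x = [-12, -10]
P̄ = F·P·Fᵀ + Q = [46 32; 32 26]
y = z − H·x̄ = [-7]
S = H·P̄·Hᵀ + R = [74]
K = P̄·Hᵀ·S⁻¹ = [-21/37; -9/37]
x' = x̄ + K·y = [-297/37, -307/37]
P' = (I − K·H)·P̄ = [820/37 806/37; 806/37 800/37]

x' = [-297/37, -307/37]
P' = [820/37 806/37; 806/37 800/37]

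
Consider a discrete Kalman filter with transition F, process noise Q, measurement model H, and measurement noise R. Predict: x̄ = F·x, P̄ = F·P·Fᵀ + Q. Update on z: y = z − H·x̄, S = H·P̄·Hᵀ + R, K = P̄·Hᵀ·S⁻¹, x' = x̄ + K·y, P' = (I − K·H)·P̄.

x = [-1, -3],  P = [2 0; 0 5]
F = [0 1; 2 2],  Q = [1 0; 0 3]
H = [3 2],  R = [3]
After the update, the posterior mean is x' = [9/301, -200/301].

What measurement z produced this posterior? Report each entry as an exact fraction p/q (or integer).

x̄ = F·x = [-3, -8]
P̄ = F·P·Fᵀ + Q = [6 10; 10 31]
S = H·P̄·Hᵀ + R = [301]
K = P̄·Hᵀ·S⁻¹ = [38/301; 92/301]
x' − x̄ = [912/301, 2208/301] = K·y
y = (KᵀK)⁻¹·Kᵀ·(x' − x̄) = [24]
z = y + H·x̄ = [24] + [-25] = [-1]

z = [-1]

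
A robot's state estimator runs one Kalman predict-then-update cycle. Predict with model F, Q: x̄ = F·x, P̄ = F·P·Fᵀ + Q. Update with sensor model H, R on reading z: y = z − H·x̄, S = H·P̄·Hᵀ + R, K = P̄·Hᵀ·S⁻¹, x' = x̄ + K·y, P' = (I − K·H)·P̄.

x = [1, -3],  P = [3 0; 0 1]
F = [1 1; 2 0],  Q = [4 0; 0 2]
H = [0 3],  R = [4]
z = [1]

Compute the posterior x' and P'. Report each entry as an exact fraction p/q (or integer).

x' = [-35/13, 5/13]
P' = [358/65 12/65; 12/65 28/65]

x̄ = F·x = [-2, 2]
P̄ = F·P·Fᵀ + Q = [8 6; 6 14]
y = z − H·x̄ = [-5]
S = H·P̄·Hᵀ + R = [130]
K = P̄·Hᵀ·S⁻¹ = [9/65; 21/65]
x' = x̄ + K·y = [-35/13, 5/13]
P' = (I − K·H)·P̄ = [358/65 12/65; 12/65 28/65]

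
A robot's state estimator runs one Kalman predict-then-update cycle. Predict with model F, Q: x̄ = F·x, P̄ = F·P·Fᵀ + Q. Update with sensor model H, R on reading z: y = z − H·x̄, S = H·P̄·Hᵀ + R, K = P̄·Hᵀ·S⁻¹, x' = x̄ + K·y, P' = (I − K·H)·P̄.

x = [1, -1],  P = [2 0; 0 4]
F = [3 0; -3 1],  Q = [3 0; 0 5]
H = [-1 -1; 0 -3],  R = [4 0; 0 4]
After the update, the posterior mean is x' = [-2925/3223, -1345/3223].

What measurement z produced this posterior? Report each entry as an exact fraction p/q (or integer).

x̄ = F·x = [3, -4]
P̄ = F·P·Fᵀ + Q = [21 -18; -18 27]
S = H·P̄·Hᵀ + R = [16 27; 27 247]
K = P̄·Hᵀ·S⁻¹ = [-2199/3223 945/3223; -36/3223 -1053/3223]
x' − x̄ = [-12594/3223, 11547/3223] = K·y
y = (KᵀK)⁻¹·Kᵀ·(x' − x̄) = [1, -11]
z = y + H·x̄ = [1, -11] + [1, 12] = [2, 1]

z = [2, 1]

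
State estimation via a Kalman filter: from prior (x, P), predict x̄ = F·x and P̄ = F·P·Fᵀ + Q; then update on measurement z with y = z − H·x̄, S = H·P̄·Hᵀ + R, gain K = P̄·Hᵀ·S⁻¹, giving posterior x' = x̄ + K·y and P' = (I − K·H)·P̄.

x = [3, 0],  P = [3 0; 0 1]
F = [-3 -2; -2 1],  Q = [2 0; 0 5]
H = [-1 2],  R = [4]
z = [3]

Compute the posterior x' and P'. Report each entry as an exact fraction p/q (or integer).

x̄ = F·x = [-9, -6]
P̄ = F·P·Fᵀ + Q = [33 16; 16 18]
y = z − H·x̄ = [6]
S = H·P̄·Hᵀ + R = [45]
K = P̄·Hᵀ·S⁻¹ = [-1/45; 4/9]
x' = x̄ + K·y = [-137/15, -10/3]
P' = (I − K·H)·P̄ = [1484/45 148/9; 148/9 82/9]

x' = [-137/15, -10/3]
P' = [1484/45 148/9; 148/9 82/9]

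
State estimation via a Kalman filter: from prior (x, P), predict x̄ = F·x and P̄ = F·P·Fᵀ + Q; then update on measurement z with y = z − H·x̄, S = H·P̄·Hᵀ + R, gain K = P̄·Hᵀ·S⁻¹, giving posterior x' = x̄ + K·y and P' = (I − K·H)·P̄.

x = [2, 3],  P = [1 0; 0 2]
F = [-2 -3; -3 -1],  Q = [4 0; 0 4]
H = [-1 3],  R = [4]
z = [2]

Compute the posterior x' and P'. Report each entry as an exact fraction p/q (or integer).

x' = [-1049/93, -103/31]
P' = [2318/93 262/31; 262/31 102/31]

x̄ = F·x = [-13, -9]
P̄ = F·P·Fᵀ + Q = [26 12; 12 15]
y = z − H·x̄ = [16]
S = H·P̄·Hᵀ + R = [93]
K = P̄·Hᵀ·S⁻¹ = [10/93; 11/31]
x' = x̄ + K·y = [-1049/93, -103/31]
P' = (I − K·H)·P̄ = [2318/93 262/31; 262/31 102/31]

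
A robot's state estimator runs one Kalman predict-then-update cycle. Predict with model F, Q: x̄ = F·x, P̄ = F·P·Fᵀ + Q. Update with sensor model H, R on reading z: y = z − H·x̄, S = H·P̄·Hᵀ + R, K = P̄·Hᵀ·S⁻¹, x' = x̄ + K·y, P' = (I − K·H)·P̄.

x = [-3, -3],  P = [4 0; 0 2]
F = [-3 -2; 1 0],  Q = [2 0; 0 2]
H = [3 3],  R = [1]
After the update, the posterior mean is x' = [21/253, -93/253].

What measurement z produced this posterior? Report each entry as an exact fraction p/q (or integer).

x̄ = F·x = [15, -3]
P̄ = F·P·Fᵀ + Q = [46 -12; -12 6]
S = H·P̄·Hᵀ + R = [253]
K = P̄·Hᵀ·S⁻¹ = [102/253; -18/253]
x' − x̄ = [-3774/253, 666/253] = K·y
y = (KᵀK)⁻¹·Kᵀ·(x' − x̄) = [-37]
z = y + H·x̄ = [-37] + [36] = [-1]

z = [-1]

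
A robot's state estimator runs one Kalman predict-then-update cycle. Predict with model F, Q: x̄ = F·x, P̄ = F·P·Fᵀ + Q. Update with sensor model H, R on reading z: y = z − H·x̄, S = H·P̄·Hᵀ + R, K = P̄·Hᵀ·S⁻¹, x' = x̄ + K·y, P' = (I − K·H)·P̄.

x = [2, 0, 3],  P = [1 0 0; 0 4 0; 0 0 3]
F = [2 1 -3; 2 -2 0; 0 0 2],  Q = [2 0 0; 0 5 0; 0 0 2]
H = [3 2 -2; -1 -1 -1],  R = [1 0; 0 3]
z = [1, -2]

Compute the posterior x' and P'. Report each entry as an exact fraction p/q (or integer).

x̄ = F·x = [-5, 4, 6]
P̄ = F·P·Fᵀ + Q = [37 -4 -18; -4 25 0; -18 0 14]
y = z − H·x̄ = [20, 3]
S = H·P̄·Hᵀ + R = [658 -95; -95 35]
K = P̄·Hᵀ·S⁻¹ = [688/2801 667/2801; -133/2801 -10208/14005; -498/2801 -5158/14005]
x' = x̄ + K·y = [1756/2801, 12096/14005, 18756/14005]
P' = (I − K·H)·P̄ = [18010/2801 -23341/2801 3330/2801; -23341/2801 161027/14005 -13698/14005; 3330/2801 -13698/14005 12522/14005]

x' = [1756/2801, 12096/14005, 18756/14005]
P' = [18010/2801 -23341/2801 3330/2801; -23341/2801 161027/14005 -13698/14005; 3330/2801 -13698/14005 12522/14005]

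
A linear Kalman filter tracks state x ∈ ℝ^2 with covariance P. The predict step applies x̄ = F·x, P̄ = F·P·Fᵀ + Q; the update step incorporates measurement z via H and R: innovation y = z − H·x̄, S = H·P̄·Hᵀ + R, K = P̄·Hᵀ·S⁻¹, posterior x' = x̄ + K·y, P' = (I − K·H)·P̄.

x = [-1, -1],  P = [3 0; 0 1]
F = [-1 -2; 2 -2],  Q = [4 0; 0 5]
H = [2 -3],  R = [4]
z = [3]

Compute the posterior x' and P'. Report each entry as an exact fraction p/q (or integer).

x' = [233/87, 67/87]
P' = [2087/261 1354/261; 1354/261 992/261]

x̄ = F·x = [3, 0]
P̄ = F·P·Fᵀ + Q = [11 -2; -2 21]
y = z − H·x̄ = [-3]
S = H·P̄·Hᵀ + R = [261]
K = P̄·Hᵀ·S⁻¹ = [28/261; -67/261]
x' = x̄ + K·y = [233/87, 67/87]
P' = (I − K·H)·P̄ = [2087/261 1354/261; 1354/261 992/261]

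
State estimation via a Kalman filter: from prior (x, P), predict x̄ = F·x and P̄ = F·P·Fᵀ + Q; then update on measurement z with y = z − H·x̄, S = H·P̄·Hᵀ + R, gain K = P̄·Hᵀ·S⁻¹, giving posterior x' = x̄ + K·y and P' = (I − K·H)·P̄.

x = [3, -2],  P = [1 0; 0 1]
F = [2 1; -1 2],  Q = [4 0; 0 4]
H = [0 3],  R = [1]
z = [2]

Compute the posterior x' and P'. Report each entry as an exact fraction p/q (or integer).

x' = [4, 47/82]
P' = [9 0; 0 9/82]

x̄ = F·x = [4, -7]
P̄ = F·P·Fᵀ + Q = [9 0; 0 9]
y = z − H·x̄ = [23]
S = H·P̄·Hᵀ + R = [82]
K = P̄·Hᵀ·S⁻¹ = [0; 27/82]
x' = x̄ + K·y = [4, 47/82]
P' = (I − K·H)·P̄ = [9 0; 0 9/82]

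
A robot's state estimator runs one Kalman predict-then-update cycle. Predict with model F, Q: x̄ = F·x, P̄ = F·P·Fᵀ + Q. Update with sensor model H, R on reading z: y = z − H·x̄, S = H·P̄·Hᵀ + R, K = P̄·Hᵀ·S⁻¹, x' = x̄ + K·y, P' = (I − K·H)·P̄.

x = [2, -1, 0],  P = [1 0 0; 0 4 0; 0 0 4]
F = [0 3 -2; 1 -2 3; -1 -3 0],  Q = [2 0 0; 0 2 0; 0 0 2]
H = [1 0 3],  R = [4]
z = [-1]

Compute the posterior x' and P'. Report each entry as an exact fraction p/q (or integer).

x̄ = F·x = [-3, 4, 1]
P̄ = F·P·Fᵀ + Q = [54 -48 -36; -48 55 23; -36 23 39]
y = z − H·x̄ = [-1]
S = H·P̄·Hᵀ + R = [193]
K = P̄·Hᵀ·S⁻¹ = [-54/193; 21/193; 81/193]
x' = x̄ + K·y = [-525/193, 751/193, 112/193]
P' = (I − K·H)·P̄ = [7506/193 -8130/193 -2574/193; -8130/193 10174/193 2738/193; -2574/193 2738/193 966/193]

x' = [-525/193, 751/193, 112/193]
P' = [7506/193 -8130/193 -2574/193; -8130/193 10174/193 2738/193; -2574/193 2738/193 966/193]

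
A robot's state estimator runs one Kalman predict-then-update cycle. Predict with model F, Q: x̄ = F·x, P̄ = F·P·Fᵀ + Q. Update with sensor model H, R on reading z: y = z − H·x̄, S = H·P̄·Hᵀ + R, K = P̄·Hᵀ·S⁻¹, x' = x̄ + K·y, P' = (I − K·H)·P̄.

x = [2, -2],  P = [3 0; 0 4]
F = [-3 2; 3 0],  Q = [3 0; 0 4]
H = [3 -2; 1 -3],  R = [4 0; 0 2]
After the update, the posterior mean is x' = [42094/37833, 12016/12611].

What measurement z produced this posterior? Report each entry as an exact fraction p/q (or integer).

z = [2, -2]

x̄ = F·x = [-10, 6]
P̄ = F·P·Fᵀ + Q = [46 -27; -27 31]
S = H·P̄·Hᵀ + R = [866 621; 621 489]
K = P̄·Hᵀ·S⁻¹ = [5007/12611 -9250/37833; 1531/12611 -5039/12611]
x' − x̄ = [420424/37833, -63650/12611] = K·y
y = (KᵀK)⁻¹·Kᵀ·(x' − x̄) = [44, 26]
z = y + H·x̄ = [44, 26] + [-42, -28] = [2, -2]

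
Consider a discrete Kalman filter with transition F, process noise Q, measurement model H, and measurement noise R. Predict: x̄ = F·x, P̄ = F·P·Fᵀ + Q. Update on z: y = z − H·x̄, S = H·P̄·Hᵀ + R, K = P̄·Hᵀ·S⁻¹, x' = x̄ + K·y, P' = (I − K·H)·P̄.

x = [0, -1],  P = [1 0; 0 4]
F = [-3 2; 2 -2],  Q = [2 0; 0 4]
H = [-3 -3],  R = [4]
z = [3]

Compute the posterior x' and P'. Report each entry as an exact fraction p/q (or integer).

x' = [-179/67, 116/67]
P' = [1584/67 -1564/67; -1564/67 1572/67]

x̄ = F·x = [-2, 2]
P̄ = F·P·Fᵀ + Q = [27 -22; -22 24]
y = z − H·x̄ = [3]
S = H·P̄·Hᵀ + R = [67]
K = P̄·Hᵀ·S⁻¹ = [-15/67; -6/67]
x' = x̄ + K·y = [-179/67, 116/67]
P' = (I − K·H)·P̄ = [1584/67 -1564/67; -1564/67 1572/67]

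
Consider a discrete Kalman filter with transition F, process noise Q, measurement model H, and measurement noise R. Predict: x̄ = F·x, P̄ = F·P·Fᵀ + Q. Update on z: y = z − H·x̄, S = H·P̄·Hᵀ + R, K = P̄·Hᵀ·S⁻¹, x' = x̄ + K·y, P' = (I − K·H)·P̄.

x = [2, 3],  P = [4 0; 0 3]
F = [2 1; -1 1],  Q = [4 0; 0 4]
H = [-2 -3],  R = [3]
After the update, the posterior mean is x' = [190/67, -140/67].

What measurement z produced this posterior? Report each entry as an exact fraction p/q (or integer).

x̄ = F·x = [7, 1]
P̄ = F·P·Fᵀ + Q = [23 -5; -5 11]
S = H·P̄·Hᵀ + R = [134]
K = P̄·Hᵀ·S⁻¹ = [-31/134; -23/134]
x' − x̄ = [-279/67, -207/67] = K·y
y = (KᵀK)⁻¹·Kᵀ·(x' − x̄) = [18]
z = y + H·x̄ = [18] + [-17] = [1]

z = [1]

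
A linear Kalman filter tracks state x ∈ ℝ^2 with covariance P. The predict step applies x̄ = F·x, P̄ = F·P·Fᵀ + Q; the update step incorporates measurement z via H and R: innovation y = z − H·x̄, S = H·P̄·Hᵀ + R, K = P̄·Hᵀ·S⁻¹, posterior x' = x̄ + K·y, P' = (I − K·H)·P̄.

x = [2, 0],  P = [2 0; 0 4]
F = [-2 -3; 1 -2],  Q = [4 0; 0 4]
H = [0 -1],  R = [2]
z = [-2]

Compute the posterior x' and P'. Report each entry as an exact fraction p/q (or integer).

x' = [-4, 2]
P' = [94/3 5/3; 5/3 11/6]

x̄ = F·x = [-4, 2]
P̄ = F·P·Fᵀ + Q = [48 20; 20 22]
y = z − H·x̄ = [0]
S = H·P̄·Hᵀ + R = [24]
K = P̄·Hᵀ·S⁻¹ = [-5/6; -11/12]
x' = x̄ + K·y = [-4, 2]
P' = (I − K·H)·P̄ = [94/3 5/3; 5/3 11/6]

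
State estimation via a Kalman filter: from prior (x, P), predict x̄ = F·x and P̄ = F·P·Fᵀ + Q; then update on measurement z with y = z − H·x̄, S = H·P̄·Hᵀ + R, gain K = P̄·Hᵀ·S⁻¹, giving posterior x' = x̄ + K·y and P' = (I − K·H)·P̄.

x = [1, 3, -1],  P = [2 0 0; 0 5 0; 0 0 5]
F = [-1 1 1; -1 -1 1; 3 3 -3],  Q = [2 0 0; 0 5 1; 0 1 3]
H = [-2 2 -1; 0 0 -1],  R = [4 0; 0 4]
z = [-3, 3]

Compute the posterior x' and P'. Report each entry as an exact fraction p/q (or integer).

x' = [3472/1303, 145/1303, -2886/1303]
P' = [7496/1303 5456/1303 -2538/1303; 5456/1303 5626/1303 -440/1303; -2538/1303 -440/1303 4534/1303]

x̄ = F·x = [1, -5, 15]
P̄ = F·P·Fᵀ + Q = [14 2 -6; 2 17 -35; -6 -35 111]
y = z − H·x̄ = [24, 18]
S = H·P̄·Hᵀ + R = [339 169; 169 115]
K = P̄·Hᵀ·S⁻¹ = [-771/2606 1269/2606; 195/1303 110/1303; -169/2606 -2267/2606]
x' = x̄ + K·y = [3472/1303, 145/1303, -2886/1303]
P' = (I − K·H)·P̄ = [7496/1303 5456/1303 -2538/1303; 5456/1303 5626/1303 -440/1303; -2538/1303 -440/1303 4534/1303]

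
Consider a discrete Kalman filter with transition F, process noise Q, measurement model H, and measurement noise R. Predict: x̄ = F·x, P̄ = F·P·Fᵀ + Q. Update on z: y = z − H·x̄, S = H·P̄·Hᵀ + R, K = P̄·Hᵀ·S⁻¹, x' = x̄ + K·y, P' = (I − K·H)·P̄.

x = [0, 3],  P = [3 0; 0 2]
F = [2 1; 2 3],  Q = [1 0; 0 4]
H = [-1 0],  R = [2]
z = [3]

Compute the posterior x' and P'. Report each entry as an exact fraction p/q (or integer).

x̄ = F·x = [3, 9]
P̄ = F·P·Fᵀ + Q = [15 18; 18 34]
y = z − H·x̄ = [6]
S = H·P̄·Hᵀ + R = [17]
K = P̄·Hᵀ·S⁻¹ = [-15/17; -18/17]
x' = x̄ + K·y = [-39/17, 45/17]
P' = (I − K·H)·P̄ = [30/17 36/17; 36/17 254/17]

x' = [-39/17, 45/17]
P' = [30/17 36/17; 36/17 254/17]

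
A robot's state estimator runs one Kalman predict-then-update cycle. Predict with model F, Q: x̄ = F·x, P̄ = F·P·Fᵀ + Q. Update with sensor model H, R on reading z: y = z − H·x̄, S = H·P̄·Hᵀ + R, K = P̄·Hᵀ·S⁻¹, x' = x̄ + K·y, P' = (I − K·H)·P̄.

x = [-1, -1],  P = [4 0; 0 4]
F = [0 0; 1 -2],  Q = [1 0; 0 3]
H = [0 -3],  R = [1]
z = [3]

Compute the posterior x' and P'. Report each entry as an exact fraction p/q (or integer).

x' = [0, -103/104]
P' = [1 0; 0 23/208]

x̄ = F·x = [0, 1]
P̄ = F·P·Fᵀ + Q = [1 0; 0 23]
y = z − H·x̄ = [6]
S = H·P̄·Hᵀ + R = [208]
K = P̄·Hᵀ·S⁻¹ = [0; -69/208]
x' = x̄ + K·y = [0, -103/104]
P' = (I − K·H)·P̄ = [1 0; 0 23/208]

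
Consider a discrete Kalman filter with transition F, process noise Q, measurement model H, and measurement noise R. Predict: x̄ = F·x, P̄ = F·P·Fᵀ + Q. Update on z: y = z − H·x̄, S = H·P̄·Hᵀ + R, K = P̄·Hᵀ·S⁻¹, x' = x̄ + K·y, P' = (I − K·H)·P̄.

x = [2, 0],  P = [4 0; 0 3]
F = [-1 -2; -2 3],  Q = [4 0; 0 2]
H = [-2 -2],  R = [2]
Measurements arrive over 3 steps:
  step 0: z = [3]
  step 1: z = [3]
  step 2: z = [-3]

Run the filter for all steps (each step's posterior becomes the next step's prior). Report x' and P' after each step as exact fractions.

step 0: x̄ = F·x = [-2, -4]
step 0: P̄ = F·P·Fᵀ + Q = [20 -10; -10 45]
step 0: y = z − H·x̄ = [-9]
step 0: S = H·P̄·Hᵀ + R = [182]
step 0: K = P̄·Hᵀ·S⁻¹ = [-10/91; -5/13]
step 0: x' = x̄ + K·y = [-92/91, -7/13]
step 0: P' = (I − K·H)·P̄ = [1620/91 -230/13; -230/13 235/13]
step 1: x̄ = F·x = [190/91, 37/91]
step 1: P̄ = F·P·Fᵀ + Q = [2124/91 -8240/91; -8240/91 40787/91]
step 1: y = z − H·x̄ = [727/91]
step 1: S = H·P̄·Hᵀ + R = [105906/91]
step 1: K = P̄·Hᵀ·S⁻¹ = [6116/52953; -571/929]
step 1: x' = x̄ + K·y = [159422/52953, -4184/929]
step 1: P' = (I − K·H)·P̄ = [413860/52953 -7368/929; -7368/929 7939/929]
step 2: x̄ = F·x = [317554/52953, -1034308/52953]
step 2: P̄ = F·P·Fᵀ + Q = [755860/52953 -2307394/52953; -2307394/52953 10873765/52953]
step 2: y = z − H·x̄ = [-530789/17651]
step 2: S = H·P̄·Hᵀ + R = [9388418/17651]
step 2: K = P̄·Hᵀ·S⁻¹ = [517178/4694209; -2855457/4694209]
step 2: x' = x̄ + K·y = [37795460/14082627, -17467703/14082627]
step 2: P' = (I − K·H)·P̄ = [110097236/14082627 -111648770/14082627; -111648770/14082627 120215141/14082627]

step 0: x' = [-92/91, -7/13], P' = [1620/91 -230/13; -230/13 235/13]
step 1: x' = [159422/52953, -4184/929], P' = [413860/52953 -7368/929; -7368/929 7939/929]
step 2: x' = [37795460/14082627, -17467703/14082627], P' = [110097236/14082627 -111648770/14082627; -111648770/14082627 120215141/14082627]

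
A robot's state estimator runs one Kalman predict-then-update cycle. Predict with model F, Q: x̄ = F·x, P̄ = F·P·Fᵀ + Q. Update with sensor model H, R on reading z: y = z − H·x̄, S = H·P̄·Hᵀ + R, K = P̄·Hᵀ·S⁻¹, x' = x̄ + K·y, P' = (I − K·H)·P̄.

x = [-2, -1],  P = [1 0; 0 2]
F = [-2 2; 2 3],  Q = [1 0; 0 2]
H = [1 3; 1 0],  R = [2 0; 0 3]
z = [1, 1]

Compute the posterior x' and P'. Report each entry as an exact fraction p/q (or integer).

x' = [6152/3095, -1257/3095]
P' = [6774/3095 -2184/3095; -2184/3095 1384/3095]

x̄ = F·x = [2, -7]
P̄ = F·P·Fᵀ + Q = [13 8; 8 24]
y = z − H·x̄ = [20, -1]
S = H·P̄·Hᵀ + R = [279 37; 37 16]
K = P̄·Hᵀ·S⁻¹ = [111/3095 2258/3095; 984/3095 -728/3095]
x' = x̄ + K·y = [6152/3095, -1257/3095]
P' = (I − K·H)·P̄ = [6774/3095 -2184/3095; -2184/3095 1384/3095]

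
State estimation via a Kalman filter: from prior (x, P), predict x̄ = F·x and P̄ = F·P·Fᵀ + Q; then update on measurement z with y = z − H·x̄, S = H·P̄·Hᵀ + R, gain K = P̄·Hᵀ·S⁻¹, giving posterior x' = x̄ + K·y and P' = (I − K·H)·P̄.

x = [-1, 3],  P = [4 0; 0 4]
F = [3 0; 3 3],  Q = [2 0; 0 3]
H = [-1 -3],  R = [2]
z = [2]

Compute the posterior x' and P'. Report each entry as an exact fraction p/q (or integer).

x̄ = F·x = [-3, 6]
P̄ = F·P·Fᵀ + Q = [38 36; 36 75]
y = z − H·x̄ = [17]
S = H·P̄·Hᵀ + R = [931]
K = P̄·Hᵀ·S⁻¹ = [-146/931; -261/931]
x' = x̄ + K·y = [-5275/931, 1149/931]
P' = (I − K·H)·P̄ = [14062/931 -4590/931; -4590/931 1704/931]

x' = [-5275/931, 1149/931]
P' = [14062/931 -4590/931; -4590/931 1704/931]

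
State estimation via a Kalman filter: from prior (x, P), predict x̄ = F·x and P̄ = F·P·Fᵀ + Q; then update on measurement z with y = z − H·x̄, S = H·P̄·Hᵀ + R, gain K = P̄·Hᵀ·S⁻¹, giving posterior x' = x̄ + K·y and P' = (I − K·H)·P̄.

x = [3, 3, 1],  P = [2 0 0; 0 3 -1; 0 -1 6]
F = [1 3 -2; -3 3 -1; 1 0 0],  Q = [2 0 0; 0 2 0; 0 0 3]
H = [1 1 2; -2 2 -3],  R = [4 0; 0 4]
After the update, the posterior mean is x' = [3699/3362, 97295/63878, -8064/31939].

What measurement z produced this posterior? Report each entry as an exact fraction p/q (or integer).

z = [2, 2]

x̄ = F·x = [10, -1, 3]
P̄ = F·P·Fᵀ + Q = [67 42 2; 42 59 -6; 2 -6 5]
S = H·P̄·Hᵀ + R = [218 -66; -66 313]
K = P̄·Hᵀ·S⁻¹ = [1667/3362 -125/1681; 31289/63878 8605/31939; -84/31939 -3181/31939]
x' − x̄ = [-29921/3362, 161173/63878, -103881/31939] = K·y
y = (KᵀK)⁻¹·Kᵀ·(x' − x̄) = [-13, 33]
z = y + H·x̄ = [-13, 33] + [15, -31] = [2, 2]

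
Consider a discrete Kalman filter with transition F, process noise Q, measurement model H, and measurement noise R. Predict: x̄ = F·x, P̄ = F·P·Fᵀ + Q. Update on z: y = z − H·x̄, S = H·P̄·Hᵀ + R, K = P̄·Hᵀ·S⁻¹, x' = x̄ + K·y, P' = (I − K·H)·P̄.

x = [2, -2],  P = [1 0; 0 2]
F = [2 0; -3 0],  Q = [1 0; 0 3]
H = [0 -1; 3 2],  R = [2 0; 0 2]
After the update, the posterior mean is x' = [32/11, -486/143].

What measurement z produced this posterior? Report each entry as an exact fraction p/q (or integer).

z = [3, 2]

x̄ = F·x = [4, -6]
P̄ = F·P·Fᵀ + Q = [5 -6; -6 12]
S = H·P̄·Hᵀ + R = [14 -6; -6 23]
K = P̄·Hᵀ·S⁻¹ = [6/11 3/11; -120/143 6/143]
x' − x̄ = [-12/11, 372/143] = K·y
y = (KᵀK)⁻¹·Kᵀ·(x' − x̄) = [-3, 2]
z = y + H·x̄ = [-3, 2] + [6, 0] = [3, 2]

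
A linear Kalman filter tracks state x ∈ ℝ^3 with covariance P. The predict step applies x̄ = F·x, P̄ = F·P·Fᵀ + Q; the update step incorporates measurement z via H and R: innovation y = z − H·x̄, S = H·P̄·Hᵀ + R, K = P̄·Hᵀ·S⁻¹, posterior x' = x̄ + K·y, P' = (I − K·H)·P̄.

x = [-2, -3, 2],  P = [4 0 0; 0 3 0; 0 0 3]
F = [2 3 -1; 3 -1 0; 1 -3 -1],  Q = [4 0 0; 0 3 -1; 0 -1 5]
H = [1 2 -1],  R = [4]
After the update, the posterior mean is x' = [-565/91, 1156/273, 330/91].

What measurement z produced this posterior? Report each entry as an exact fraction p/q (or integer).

x̄ = F·x = [-15, -3, 5]
P̄ = F·P·Fᵀ + Q = [50 15 -16; 15 42 20; -16 20 39]
S = H·P̄·Hᵀ + R = [273]
K = P̄·Hᵀ·S⁻¹ = [32/91; 79/273; -5/91]
x' − x̄ = [800/91, 1975/273, -125/91] = K·y
y = (KᵀK)⁻¹·Kᵀ·(x' − x̄) = [25]
z = y + H·x̄ = [25] + [-26] = [-1]

z = [-1]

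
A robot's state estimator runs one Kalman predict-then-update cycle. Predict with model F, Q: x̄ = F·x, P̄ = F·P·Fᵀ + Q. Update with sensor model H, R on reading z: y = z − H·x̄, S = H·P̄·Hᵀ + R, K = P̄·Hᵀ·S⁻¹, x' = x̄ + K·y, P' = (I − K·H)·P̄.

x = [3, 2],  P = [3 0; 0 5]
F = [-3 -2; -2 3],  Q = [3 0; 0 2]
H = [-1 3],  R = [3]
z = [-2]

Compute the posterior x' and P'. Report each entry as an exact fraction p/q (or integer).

x̄ = F·x = [-13, 0]
P̄ = F·P·Fᵀ + Q = [50 -12; -12 59]
y = z − H·x̄ = [-15]
S = H·P̄·Hᵀ + R = [656]
K = P̄·Hᵀ·S⁻¹ = [-43/328; 189/656]
x' = x̄ + K·y = [-3619/328, -2835/656]
P' = (I − K·H)·P̄ = [6351/164 4191/328; 4191/328 2983/656]

x' = [-3619/328, -2835/656]
P' = [6351/164 4191/328; 4191/328 2983/656]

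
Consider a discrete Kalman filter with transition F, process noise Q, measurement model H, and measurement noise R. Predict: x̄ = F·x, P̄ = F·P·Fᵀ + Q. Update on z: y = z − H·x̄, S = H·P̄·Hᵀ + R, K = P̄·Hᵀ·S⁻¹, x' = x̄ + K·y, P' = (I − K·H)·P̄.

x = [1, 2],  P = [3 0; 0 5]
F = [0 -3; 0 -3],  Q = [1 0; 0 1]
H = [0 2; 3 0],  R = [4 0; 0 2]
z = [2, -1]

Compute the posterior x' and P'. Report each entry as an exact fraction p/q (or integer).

x̄ = F·x = [-6, -6]
P̄ = F·P·Fᵀ + Q = [46 45; 45 46]
y = z − H·x̄ = [14, 17]
S = H·P̄·Hᵀ + R = [188 270; 270 416]
K = P̄·Hᵀ·S⁻¹ = [45/1327 411/1327; 911/2654 135/1327]
x' = x̄ + K·y = [-345/1327, 710/1327]
P' = (I − K·H)·P̄ = [274/1327 90/1327; 90/1327 911/1327]

x' = [-345/1327, 710/1327]
P' = [274/1327 90/1327; 90/1327 911/1327]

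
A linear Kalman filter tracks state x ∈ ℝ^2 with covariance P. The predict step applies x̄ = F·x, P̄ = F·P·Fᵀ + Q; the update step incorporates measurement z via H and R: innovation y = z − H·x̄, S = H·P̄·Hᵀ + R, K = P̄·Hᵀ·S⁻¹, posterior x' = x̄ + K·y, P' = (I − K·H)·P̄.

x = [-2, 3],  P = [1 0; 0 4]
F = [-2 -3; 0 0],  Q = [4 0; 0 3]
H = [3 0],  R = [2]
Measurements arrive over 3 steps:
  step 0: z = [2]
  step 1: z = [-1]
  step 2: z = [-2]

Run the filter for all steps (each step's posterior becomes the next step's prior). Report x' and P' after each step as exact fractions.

step 0: x̄ = F·x = [-5, 0]
step 0: P̄ = F·P·Fᵀ + Q = [44 0; 0 3]
step 0: y = z − H·x̄ = [17]
step 0: S = H·P̄·Hᵀ + R = [398]
step 0: K = P̄·Hᵀ·S⁻¹ = [66/199; 0]
step 0: x' = x̄ + K·y = [127/199, 0]
step 0: P' = (I − K·H)·P̄ = [44/199 0; 0 3]
step 1: x̄ = F·x = [-254/199, 0]
step 1: P̄ = F·P·Fᵀ + Q = [6345/199 0; 0 3]
step 1: y = z − H·x̄ = [563/199]
step 1: S = H·P̄·Hᵀ + R = [57503/199]
step 1: K = P̄·Hᵀ·S⁻¹ = [19035/57503; 0]
step 1: x' = x̄ + K·y = [-19543/57503, 0]
step 1: P' = (I − K·H)·P̄ = [12690/57503 0; 0 3]
step 2: x̄ = F·x = [39086/57503, 0]
step 2: P̄ = F·P·Fᵀ + Q = [1833353/57503 0; 0 3]
step 2: y = z − H·x̄ = [-232264/57503]
step 2: S = H·P̄·Hᵀ + R = [16615183/57503]
step 2: K = P̄·Hᵀ·S⁻¹ = [5500059/16615183; 0]
step 2: x' = x̄ + K·y = [-10921946/16615183, 0]
step 2: P' = (I − K·H)·P̄ = [3666706/16615183 0; 0 3]

step 0: x' = [127/199, 0], P' = [44/199 0; 0 3]
step 1: x' = [-19543/57503, 0], P' = [12690/57503 0; 0 3]
step 2: x' = [-10921946/16615183, 0], P' = [3666706/16615183 0; 0 3]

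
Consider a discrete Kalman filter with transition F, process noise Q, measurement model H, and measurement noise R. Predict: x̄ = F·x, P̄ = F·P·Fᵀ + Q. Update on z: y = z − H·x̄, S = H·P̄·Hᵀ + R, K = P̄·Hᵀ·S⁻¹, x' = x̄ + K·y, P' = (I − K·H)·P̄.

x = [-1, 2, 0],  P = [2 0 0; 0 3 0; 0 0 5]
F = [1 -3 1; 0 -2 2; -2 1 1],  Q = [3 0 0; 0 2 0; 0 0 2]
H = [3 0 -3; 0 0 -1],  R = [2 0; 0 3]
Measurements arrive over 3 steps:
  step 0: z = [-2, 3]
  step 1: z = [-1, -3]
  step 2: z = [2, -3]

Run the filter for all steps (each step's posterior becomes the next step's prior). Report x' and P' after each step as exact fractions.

step 0: x' = [-20912/7377, -30224/7377, -5308/2459], P' = [17680/7377 25756/7377 5402/2459; 25756/7377 86770/7377 8180/2459; 5402/2459 8180/2459 5454/2459]
step 1: x' = [5330419/3208427, 1013020/3208427, 6412806/3208427], P' = [53153440/41709551 18503728/41709551 45330366/41709551; 18503728/41709551 169559294/41709551 14033208/41709551; 45330366/41709551 14033208/41709551 46735206/41709551]
step 2: x' = [200438176886/125309298201, 97012707472/41769766067, 40261142758/41769766067], P' = [153856373048/125309298201 20604836368/41769766067 43658411038/41769766067; 20604836368/41769766067 167501045478/41769766067 15889482936/41769766067; 43658411038/41769766067 15889482936/41769766067 45252766326/41769766067]

step 0: x̄ = F·x = [-7, -4, 4]
step 0: P̄ = F·P·Fᵀ + Q = [37 28 -8; 28 34 4; -8 4 18]
step 0: y = z − H·x̄ = [31, 7]
step 0: S = H·P̄·Hᵀ + R = [641 78; 78 21]
step 0: K = P̄·Hᵀ·S⁻¹ = [737/2459 -5402/7377; 608/2459 -8180/7377; -78/2459 -1818/2459]
step 0: x' = x̄ + K·y = [-20912/7377, -30224/7377, -5308/2459]
step 0: P' = (I − K·H)·P̄ = [17680/7377 25756/7377 5402/2459; 25756/7377 86770/7377 8180/2459; 5402/2459 8180/2459 5454/2459]
step 1: x̄ = F·x = [53836/7377, 28600/7377, -4324/7377]
step 1: P̄ = F·P·Fᵀ + Q = [567739/7377 337924/7377 -164302/7377; 337924/7377 230962/7377 -102616/7377; -164302/7377 -102616/7377 69838/7377]
step 1: y = z − H·x̄ = [-60619/2459, -26455/7377]
step 1: S = H·P̄·Hᵀ + R = [2903461/2459 234140/2459; 234140/2459 91969/7377]
step 1: K = P̄·Hᵀ·S⁻¹ = [11734611/41709551 -15110122/41709551; 6705780/41709551 -4677736/41709551; -2107260/41709551 -15578402/41709551]
step 1: x' = x̄ + K·y = [5330419/3208427, 1013020/3208427, 6412806/3208427]
step 1: P' = (I − K·H)·P̄ = [53153440/41709551 18503728/41709551 45330366/41709551; 18503728/41709551 169559294/41709551 14033208/41709551; 45330366/41709551 14033208/41709551 46735206/41709551]
step 2: x̄ = F·x = [8704165/3208427, 10799572/3208427, -3235012/3208427]
step 2: P̄ = F·P·Fᵀ + Q = [1646490061/41709551 1052213788/41709551 -512120242/41709551; 1052213788/41709551 836331438/41709551 -352954728/41709551; -512120242/41709551 -352954728/41709551 285057402/41709551]
step 2: y = z − H·x̄ = [-29400677/3208427, -12860293/3208427]
step 2: S = H·P̄·Hᵀ + R = [26685510625/41709551 2391532932/41709551; 2391532932/41709551 410186055/41709551]
step 2: K = P̄·Hᵀ·S⁻¹ = [11440569967/41769766067 -43658411038/125309298201; 7073030148/41769766067 -5296494312/41769766067; -2391532932/41769766067 -15084255442/41769766067]
step 2: x' = x̄ + K·y = [200438176886/125309298201, 97012707472/41769766067, 40261142758/41769766067]
step 2: P' = (I − K·H)·P̄ = [153856373048/125309298201 20604836368/41769766067 43658411038/41769766067; 20604836368/41769766067 167501045478/41769766067 15889482936/41769766067; 43658411038/41769766067 15889482936/41769766067 45252766326/41769766067]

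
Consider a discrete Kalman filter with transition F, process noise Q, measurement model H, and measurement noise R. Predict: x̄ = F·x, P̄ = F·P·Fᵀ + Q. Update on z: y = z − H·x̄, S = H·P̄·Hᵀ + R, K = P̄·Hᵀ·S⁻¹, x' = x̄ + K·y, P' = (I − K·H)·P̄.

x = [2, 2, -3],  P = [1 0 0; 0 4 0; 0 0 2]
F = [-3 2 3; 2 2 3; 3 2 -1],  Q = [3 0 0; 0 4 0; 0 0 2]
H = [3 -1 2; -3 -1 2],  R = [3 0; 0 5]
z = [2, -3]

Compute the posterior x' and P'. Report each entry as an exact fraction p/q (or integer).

x' = [103479/135095, 630783/135095, 63496/27019]
P' = [29874/135095 17788/135095 -449/27019; 17788/135095 3325606/135095 333052/27019; -449/27019 333052/27019 179975/27019]

x̄ = F·x = [-11, -1, 13]
P̄ = F·P·Fᵀ + Q = [46 28 1; 28 42 16; 1 16 29]
y = z − H·x̄ = [8, -63]
S = H·P̄·Hᵀ + R = [355 -320; -320 669]
K = P̄·Hᵀ·S⁻¹ = [22448/135095 -4476/27019; 19426/135095 -1938/27019; 8517/27019 5649/27019]
x' = x̄ + K·y = [103479/135095, 630783/135095, 63496/27019]
P' = (I − K·H)·P̄ = [29874/135095 17788/135095 -449/27019; 17788/135095 3325606/135095 333052/27019; -449/27019 333052/27019 179975/27019]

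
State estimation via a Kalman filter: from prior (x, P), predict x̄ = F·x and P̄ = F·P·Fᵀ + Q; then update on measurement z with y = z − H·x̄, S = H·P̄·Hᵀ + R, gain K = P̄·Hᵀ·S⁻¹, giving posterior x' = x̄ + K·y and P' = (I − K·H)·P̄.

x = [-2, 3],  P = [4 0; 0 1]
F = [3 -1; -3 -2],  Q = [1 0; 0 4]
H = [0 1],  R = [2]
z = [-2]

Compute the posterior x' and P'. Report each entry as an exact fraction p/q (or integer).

x' = [-173/23, -44/23]
P' = [296/23 -34/23; -34/23 44/23]

x̄ = F·x = [-9, 0]
P̄ = F·P·Fᵀ + Q = [38 -34; -34 44]
y = z − H·x̄ = [-2]
S = H·P̄·Hᵀ + R = [46]
K = P̄·Hᵀ·S⁻¹ = [-17/23; 22/23]
x' = x̄ + K·y = [-173/23, -44/23]
P' = (I − K·H)·P̄ = [296/23 -34/23; -34/23 44/23]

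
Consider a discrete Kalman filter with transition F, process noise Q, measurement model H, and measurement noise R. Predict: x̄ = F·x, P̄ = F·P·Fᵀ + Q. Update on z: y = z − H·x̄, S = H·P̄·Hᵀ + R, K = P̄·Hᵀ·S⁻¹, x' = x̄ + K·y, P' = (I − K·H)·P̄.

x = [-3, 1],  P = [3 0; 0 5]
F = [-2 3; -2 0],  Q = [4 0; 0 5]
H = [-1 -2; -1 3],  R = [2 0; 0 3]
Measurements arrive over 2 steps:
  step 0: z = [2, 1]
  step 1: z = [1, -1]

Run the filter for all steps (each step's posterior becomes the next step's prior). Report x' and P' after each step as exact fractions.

step 0: x̄ = F·x = [9, 6]
step 0: P̄ = F·P·Fᵀ + Q = [61 12; 12 17]
step 0: y = z − H·x̄ = [23, -8]
step 0: S = H·P̄·Hᵀ + R = [179 -53; -53 145]
step 0: K = P̄·Hᵀ·S⁻¹ = [-6825/11573 -4490/11573; -4603/23146 4543/23146]
step 0: x' = x̄ + K·y = [-238/163, -47/326]
step 0: P' = (I − K·H)·P̄ = [13578/11573 36/11573; 36/11573 4567/23146]
step 1: x̄ = F·x = [811/326, 476/163]
step 1: P̄ = F·P·Fᵀ + Q = [241447/23146 54096/11573; 54096/11573 112177/11573]
step 1: y = z − H·x̄ = [3041/326, -2371/326]
step 1: S = H·P̄·Hᵀ + R = [1617923/23146 -1212869/23146; -1212869/23146 1680919/23146]
step 1: K = P̄·Hᵀ·S⁻¹ = [-14446389/26971103 -9089966/26971103; -10843795/53942206 10302835/53942206]
step 1: x' = x̄ + K·y = [-1550905/26971103, -9280709/26971103]
step 1: P' = (I − K·H)·P̄ = [28243626/26971103 324576/26971103; 324576/26971103 10519219/53942206]

step 0: x' = [-238/163, -47/326], P' = [13578/11573 36/11573; 36/11573 4567/23146]
step 1: x' = [-1550905/26971103, -9280709/26971103], P' = [28243626/26971103 324576/26971103; 324576/26971103 10519219/53942206]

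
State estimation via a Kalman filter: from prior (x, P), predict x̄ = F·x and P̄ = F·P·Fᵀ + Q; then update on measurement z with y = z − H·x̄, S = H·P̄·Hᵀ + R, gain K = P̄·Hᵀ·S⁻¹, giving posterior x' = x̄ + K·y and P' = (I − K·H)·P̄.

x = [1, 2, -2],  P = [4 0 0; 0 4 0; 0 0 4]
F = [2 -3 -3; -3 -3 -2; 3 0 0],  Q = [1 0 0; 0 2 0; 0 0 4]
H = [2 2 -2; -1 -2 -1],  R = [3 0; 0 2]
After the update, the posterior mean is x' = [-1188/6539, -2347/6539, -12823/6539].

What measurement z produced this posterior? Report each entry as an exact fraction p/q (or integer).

z = [3, 3]

x̄ = F·x = [2, -5, 3]
P̄ = F·P·Fᵀ + Q = [89 36 24; 36 90 -36; 24 -36 40]
S = H·P̄·Hᵀ + R = [1263 -746; -746 539]
K = P̄·Hᵀ·S⁻¹ = [-29132/124241 -82963/124241; 2124/6539 756/6539; -50088/124241 -67480/124241]
x' − x̄ = [-14266/6539, 30348/6539, -32440/6539] = K·y
y = (KᵀK)⁻¹·Kᵀ·(x' − x̄) = [15, -2]
z = y + H·x̄ = [15, -2] + [-12, 5] = [3, 3]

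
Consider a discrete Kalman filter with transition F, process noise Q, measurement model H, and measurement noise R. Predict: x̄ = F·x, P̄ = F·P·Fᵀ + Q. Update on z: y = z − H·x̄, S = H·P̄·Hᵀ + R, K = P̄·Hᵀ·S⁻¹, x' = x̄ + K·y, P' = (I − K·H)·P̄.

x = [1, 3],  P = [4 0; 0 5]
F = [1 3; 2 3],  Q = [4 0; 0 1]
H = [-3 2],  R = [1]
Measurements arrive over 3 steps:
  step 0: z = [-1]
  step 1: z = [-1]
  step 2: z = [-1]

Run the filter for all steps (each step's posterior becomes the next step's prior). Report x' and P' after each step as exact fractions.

step 0: x̄ = F·x = [10, 11]
step 0: P̄ = F·P·Fᵀ + Q = [53 53; 53 62]
step 0: y = z − H·x̄ = [7]
step 0: S = H·P̄·Hᵀ + R = [90]
step 0: K = P̄·Hᵀ·S⁻¹ = [-53/90; -7/18]
step 0: x' = x̄ + K·y = [529/90, 149/18]
step 0: P' = (I − K·H)·P̄ = [1961/90 583/18; 583/18 871/18]
step 1: x̄ = F·x = [1382/45, 3293/90]
step 1: P̄ = F·P·Fᵀ + Q = [29503/45 34676/45; 34676/45 82109/90]
step 1: y = z − H·x̄ = [808/45]
step 1: S = H·P̄·Hᵀ + R = [13678/45]
step 1: K = P̄·Hᵀ·S⁻¹ = [-19157/13678; -21919/13678]
step 1: x' = x̄ + K·y = [38046/6839, 106895/13678]
step 1: P' = (I − K·H)·P̄ = [812253/13678 1208801/13678; 1208801/13678 901121/6839]
step 2: x̄ = F·x = [396777/13678, 472869/13678]
step 2: P̄ = F·P·Fᵀ + Q = [24339949/13678 28723893/13678; 28723893/13678 16994240/6839]
step 2: y = z − H·x̄ = [230915/13678]
step 2: S = H·P̄·Hᵀ + R = [10340423/13678]
step 2: K = P̄·Hᵀ·S⁻¹ = [-15572061/10340423; -18194719/10340423]
step 2: x' = x̄ + K·y = [37068252/10340423, 50316709/10340423]
step 2: P' = (I − K·H)·P̄ = [672341327/10340423 1000725960/10340423; 1000725960/10340423 2983983161/20680846]

step 0: x' = [529/90, 149/18], P' = [1961/90 583/18; 583/18 871/18]
step 1: x' = [38046/6839, 106895/13678], P' = [812253/13678 1208801/13678; 1208801/13678 901121/6839]
step 2: x' = [37068252/10340423, 50316709/10340423], P' = [672341327/10340423 1000725960/10340423; 1000725960/10340423 2983983161/20680846]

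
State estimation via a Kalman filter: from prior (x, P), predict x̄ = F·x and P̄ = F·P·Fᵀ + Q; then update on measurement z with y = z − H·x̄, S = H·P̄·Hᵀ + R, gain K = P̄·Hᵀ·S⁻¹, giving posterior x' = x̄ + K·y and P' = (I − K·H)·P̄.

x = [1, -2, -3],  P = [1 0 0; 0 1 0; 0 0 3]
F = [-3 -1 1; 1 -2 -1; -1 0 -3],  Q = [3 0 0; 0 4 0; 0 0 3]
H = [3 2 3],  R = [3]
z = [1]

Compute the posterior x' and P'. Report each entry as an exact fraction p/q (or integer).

x̄ = F·x = [-4, 8, 8]
P̄ = F·P·Fᵀ + Q = [16 -4 -6; -4 12 8; -6 8 31]
y = z − H·x̄ = [-27]
S = H·P̄·Hᵀ + R = [414]
K = P̄·Hᵀ·S⁻¹ = [11/207; 2/23; 91/414]
x' = x̄ + K·y = [-125/23, 130/23, 95/46]
P' = (I − K·H)·P̄ = [3070/207 -136/23 -2243/207; -136/23 204/23 2/23; -2243/207 2/23 4553/414]

x' = [-125/23, 130/23, 95/46]
P' = [3070/207 -136/23 -2243/207; -136/23 204/23 2/23; -2243/207 2/23 4553/414]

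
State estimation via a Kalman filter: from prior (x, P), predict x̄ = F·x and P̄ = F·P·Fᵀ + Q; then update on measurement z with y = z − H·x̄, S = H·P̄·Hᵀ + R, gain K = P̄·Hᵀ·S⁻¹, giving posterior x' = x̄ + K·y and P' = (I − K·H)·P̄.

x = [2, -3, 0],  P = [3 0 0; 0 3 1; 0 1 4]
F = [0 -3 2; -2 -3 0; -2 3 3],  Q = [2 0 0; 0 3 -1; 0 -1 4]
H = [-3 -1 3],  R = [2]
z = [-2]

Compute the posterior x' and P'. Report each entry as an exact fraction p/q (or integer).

x' = [2430/799, -2215/799, 1136/799]
P' = [16845/799 4359/799 18252/799; 4359/799 17358/799 10085/799; 18252/799 10085/799 21725/799]

x̄ = F·x = [9, 5, -13]
P̄ = F·P·Fᵀ + Q = [33 21 -6; 21 42 -25; -6 -25 97]
y = z − H·x̄ = [69]
S = H·P̄·Hᵀ + R = [1598]
K = P̄·Hᵀ·S⁻¹ = [-69/799; -90/799; 167/799]
x' = x̄ + K·y = [2430/799, -2215/799, 1136/799]
P' = (I − K·H)·P̄ = [16845/799 4359/799 18252/799; 4359/799 17358/799 10085/799; 18252/799 10085/799 21725/799]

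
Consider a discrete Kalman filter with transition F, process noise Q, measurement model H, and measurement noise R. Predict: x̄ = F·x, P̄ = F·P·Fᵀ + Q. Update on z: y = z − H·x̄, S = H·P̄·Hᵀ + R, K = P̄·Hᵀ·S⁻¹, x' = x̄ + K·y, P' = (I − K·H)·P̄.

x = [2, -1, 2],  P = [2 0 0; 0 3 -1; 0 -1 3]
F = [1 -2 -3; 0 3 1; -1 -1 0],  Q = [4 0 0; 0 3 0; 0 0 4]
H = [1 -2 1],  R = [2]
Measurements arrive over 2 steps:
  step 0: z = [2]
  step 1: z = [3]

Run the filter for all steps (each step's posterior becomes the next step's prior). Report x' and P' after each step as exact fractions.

step 0: x̄ = F·x = [-2, -1, -1]
step 0: P̄ = F·P·Fᵀ + Q = [33 -16 1; -16 27 -8; 1 -8 9]
step 0: y = z − H·x̄ = [3]
step 0: S = H·P̄·Hᵀ + R = [250]
step 0: K = P̄·Hᵀ·S⁻¹ = [33/125; -39/125; 13/125]
step 0: x' = x̄ + K·y = [-151/125, -242/125, -86/125]
step 0: P' = (I − K·H)·P̄ = [1947/125 574/125 -733/125; 574/125 333/125 14/125; -733/125 14/125 787/125]
step 1: x̄ = F·x = [591/125, -812/125, 393/125]
step 1: P̄ = F·P·Fᵀ + Q = [13132/125 -3524/125 -2864/125; -3524/125 4243/125 -2002/125; -2864/125 -2002/125 3928/125]
step 1: y = z − H·x̄ = [-2233/125]
step 1: S = H·P̄·Hᵀ + R = [50658/125]
step 1: K = P̄·Hᵀ·S⁻¹ = [2886/8443; -7006/25329; 2534/25329]
step 1: x' = x̄ + K·y = [-11637/8443, -39382/25329, 34367/25329]
step 1: P' = (I − K·H)·P̄ = [487196/8443 85484/8443 -310456/8443; 85484/8443 74423/25329 -121618/25329; -310456/8443 -121618/25329 693200/25329]

step 0: x' = [-151/125, -242/125, -86/125], P' = [1947/125 574/125 -733/125; 574/125 333/125 14/125; -733/125 14/125 787/125]
step 1: x' = [-11637/8443, -39382/25329, 34367/25329], P' = [487196/8443 85484/8443 -310456/8443; 85484/8443 74423/25329 -121618/25329; -310456/8443 -121618/25329 693200/25329]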